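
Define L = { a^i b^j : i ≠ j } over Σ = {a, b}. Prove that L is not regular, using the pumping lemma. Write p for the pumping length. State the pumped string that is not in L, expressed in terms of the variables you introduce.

a^{p+p!} b^{p+p!}

Assume L is regular; let p be its pumping constant.
Choose w = a^p b^{p+p!}. Since p ≠ p+p!, w ∈ L; and |w| ≥ p.
Write w = xyz as guaranteed by the lemma, with |xy| ≤ p and |y| > 0.
Since the first p symbols of w are all a's and |xy| ≤ p, y lies entirely in the leading a-block: y = a^k for some k with 1 ≤ k ≤ p.
Since 1 ≤ k ≤ p, k divides p!; set t = 1 + p!/k. Then xy^t z has p + (p!/k)·k = p + p! copies of a. Now the a-count equals the b-count, so i ≠ j fails. So xy^t z = a^{p+p!} b^{p+p!} ∉ L.
This is a contradiction; hence L is not regular.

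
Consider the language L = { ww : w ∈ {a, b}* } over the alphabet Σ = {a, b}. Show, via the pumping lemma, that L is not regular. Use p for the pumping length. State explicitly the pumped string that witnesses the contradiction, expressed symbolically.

a^{p+k} b^p a^p b^p

Suppose for contradiction that L is regular, and let p be the pumping length.
Take w = a^p b^p a^p b^p = uu where u = a^pb^p; then w ∈ L and |w| = 4p ≥ p.
Write w = xyz as guaranteed by the lemma, with |xy| ≤ p and |y| ≥ 1.
Because |xy| ≤ p and w begins with p copies of a, we have y = a^k with 1 ≤ k ≤ p.
Pump with i = 2: xy^2z = a^{p+k} b^p a^p b^p, of length 4p+k. Suppose this equals vv. The string starts with a and ends with b, so v does too; thus the boundary between the two copies of v is a b→a transition. There is exactly one such transition, at position 2p+k, so |v| = 2p+k and |vv| = 4p+2k ≠ 4p+k since k ≥ 1. So xy^2z ∉ L.
Contradiction. Therefore L is not regular.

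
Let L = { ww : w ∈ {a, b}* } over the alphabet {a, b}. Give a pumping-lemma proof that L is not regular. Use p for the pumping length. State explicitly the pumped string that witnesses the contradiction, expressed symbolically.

a^{p+k} b^p a^p b^p

Suppose for contradiction that L is regular, and let p be the pumping length.
Take w = a^p b^p a^p b^p = uu where u = a^pb^p; then w ∈ L and |w| = 4p ≥ p.
By the pumping lemma, w = xyz with |xy| ≤ p and y is nonempty.
Because |xy| ≤ p and w begins with p copies of a, we have y = a^k with 1 ≤ k ≤ p.
Pump with i = 2: xy^2z = a^{p+k} b^p a^p b^p, of length 4p+k. Suppose this equals vv. The string starts with a and ends with b, so v does too; thus the boundary between the two copies of v is a b→a transition. There is exactly one such transition, at position 2p+k, so |v| = 2p+k and |vv| = 4p+2k ≠ 4p+k since k ≥ 1. So xy^2z ∉ L.
Contradiction. Therefore L is not regular.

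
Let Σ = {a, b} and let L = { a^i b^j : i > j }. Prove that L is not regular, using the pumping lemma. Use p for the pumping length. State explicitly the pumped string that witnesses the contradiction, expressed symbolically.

a^{p+1-k} b^p

Assume L is regular; let p be its pumping constant.
Choose w = a^{p+1} b^p ∈ L, with |w| = 2p+1 ≥ p.
By the pumping lemma, w = xyz with |xy| ≤ p and |y| ≥ 1.
The first p characters of w are a's, so xy (and hence y) consists only of a's. Write y = a^k, 1 ≤ k ≤ p.
Consider xy^0z = xz = a^{p+1-k} b^p. Since k ≥ 1, the a-count p+1-k is at most p, so i > j fails; thus xz ∉ L.
Contradiction. Therefore L is not regular.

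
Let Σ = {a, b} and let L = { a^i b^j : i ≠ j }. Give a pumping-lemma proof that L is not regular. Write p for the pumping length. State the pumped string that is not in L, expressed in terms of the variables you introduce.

Toward a contradiction, assume L is regular with pumping length p.
Choose w = a^p b^{p+p!}. Since p ≠ p+p!, w ∈ L; and |w| ≥ p.
By the pumping lemma, w = xyz with |xy| ≤ p and |y| > 0.
Because |xy| ≤ p and w begins with p copies of a, we have y = a^k with 1 ≤ k ≤ p.
Since 1 ≤ k ≤ p, k divides p!; set t = 1 + p!/k. Then xy^t z has p + (p!/k)·k = p + p! copies of a. Now the a-count equals the b-count, so i ≠ j fails. So xy^t z = a^{p+p!} b^{p+p!} ∉ L.
This contradicts the pumping lemma, so L is not regular.

a^{p+p!} b^{p+p!}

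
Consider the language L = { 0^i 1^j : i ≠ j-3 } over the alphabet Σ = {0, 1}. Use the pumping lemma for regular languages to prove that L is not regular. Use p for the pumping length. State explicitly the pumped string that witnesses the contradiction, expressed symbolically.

0^{p+p!} 1^{p+p!+3}

Suppose for contradiction that L is regular, and let p be the pumping length.
Choose w = 0^p 1^{p+p!+3}. Since p ≠ (p+p!+3)-3 = p+p!, w ∈ L; and |w| ≥ p.
By the pumping lemma, w = xyz with |xy| ≤ p and |y| ≥ 1.
Because |xy| ≤ p and w begins with p copies of 0, we have y = 0^k with 1 ≤ k ≤ p.
Since 1 ≤ k ≤ p, k divides p!; set t = 1 + p!/k. Then xy^t z has p + (p!/k)·k = p + p! copies of 0. Now the 0-count is p+p! and (1-count)-3 = (p+p!+3)-3 = p+p!, so i ≠ j-3 fails. So xy^t z = 0^{p+p!} 1^{p+p!+3} ∉ L.
This is a contradiction; hence L is not regular.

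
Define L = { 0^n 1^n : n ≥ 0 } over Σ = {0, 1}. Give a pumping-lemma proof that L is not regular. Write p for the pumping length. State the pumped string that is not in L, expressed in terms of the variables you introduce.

0^{p+k} 1^p

Assume L is regular; let p be its pumping constant.
Choose w = 0^p 1^p, which is in L with |w| = 2p ≥ p.
The pumping lemma gives a decomposition w = xyz where |xy| ≤ p and |y| > 0.
The first p characters of w are 0's, so xy (and hence y) consists only of 0's. Write y = 0^k, 1 ≤ k ≤ p.
Pump with i = 2: xy^2z = 0^{p+k} 1^p. For this to lie in L we would need p = p+k, which forces k = 0. But k ≥ 1, so xy^2z ∉ L.
Contradiction. Therefore L is not regular.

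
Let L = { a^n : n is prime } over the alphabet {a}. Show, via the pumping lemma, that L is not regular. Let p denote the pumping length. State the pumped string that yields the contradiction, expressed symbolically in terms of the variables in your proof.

Suppose for contradiction that L is regular, and let p be the pumping length.
Let q be a prime with q ≥ p+2 (infinitely many primes exist), and take w = a^q ∈ L with |w| = q ≥ p.
By the pumping lemma, w = xyz with |xy| ≤ p and y is nonempty.
Then y = a^k for some k with 1 ≤ k ≤ p.
Since 1 ≤ k ≤ p, |xz| = q-k. Pump with i = q+1: |xy^{q+1}z| = (q-k)+(q+1)k = q+qk = q(1+k), which is composite (both factors ≥ 2). So xy^{q+1}z = a^{q(1+k)} ∉ L.
This is a contradiction; hence L is not regular.

a^{q(1+k)}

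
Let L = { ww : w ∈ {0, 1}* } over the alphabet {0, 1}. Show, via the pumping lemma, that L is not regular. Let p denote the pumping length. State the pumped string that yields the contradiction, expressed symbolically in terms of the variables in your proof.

Toward a contradiction, assume L is regular with pumping length p.
Take w = 0^p 1^p 0^p 1^p = uu where u = 0^p1^p; then w ∈ L and |w| = 4p ≥ p.
Write w = xyz as guaranteed by the lemma, with |xy| ≤ p and |y| > 0.
Because |xy| ≤ p and w begins with p copies of 0, we have y = 0^k with 1 ≤ k ≤ p.
Pump with i = 2: xy^2z = 0^{p+k} 1^p 0^p 1^p, of length 4p+k. Suppose this equals vv. The string starts with 0 and ends with 1, so v does too; thus the boundary between the two copies of v is a 1→0 transition. There is exactly one such transition, at position 2p+k, so |v| = 2p+k and |vv| = 4p+2k ≠ 4p+k since k ≥ 1. So xy^2z ∉ L.
Contradiction. Therefore L is not regular.

0^{p+k} 1^p 0^p 1^p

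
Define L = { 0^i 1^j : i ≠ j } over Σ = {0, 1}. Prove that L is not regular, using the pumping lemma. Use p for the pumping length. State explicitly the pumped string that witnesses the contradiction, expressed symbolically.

Suppose for contradiction that L is regular, and let p be the pumping length.
Choose w = 0^p 1^{p+p!}. Since p ≠ p+p!, w ∈ L; and |w| ≥ p.
Write w = xyz as guaranteed by the lemma, with |xy| ≤ p and |y| ≥ 1.
Because |xy| ≤ p and w begins with p copies of 0, we have y = 0^k with 1 ≤ k ≤ p.
Since 1 ≤ k ≤ p, k divides p!; set t = 1 + p!/k. Then xy^t z has p + (p!/k)·k = p + p! copies of 0. Now the 0-count equals the 1-count, so i ≠ j fails. So xy^t z = 0^{p+p!} 1^{p+p!} ∉ L.
This contradicts the pumping lemma, so L is not regular.

0^{p+p!} 1^{p+p!}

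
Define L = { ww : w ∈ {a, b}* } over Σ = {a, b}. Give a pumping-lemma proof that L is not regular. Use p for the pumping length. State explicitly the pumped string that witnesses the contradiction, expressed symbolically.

a^{p+k} b^p a^p b^p

Assume L is regular; let p be its pumping constant.
Take w = a^p b^p a^p b^p = uu where u = a^pb^p; then w ∈ L and |w| = 4p ≥ p.
The pumping lemma gives a decomposition w = xyz where |xy| ≤ p and |y| > 0.
The first p characters of w are a's, so xy (and hence y) consists only of a's. Write y = a^k, 1 ≤ k ≤ p.
Pump with i = 2: xy^2z = a^{p+k} b^p a^p b^p, of length 4p+k. Suppose this equals vv. The string starts with a and ends with b, so v does too; thus the boundary between the two copies of v is a b→a transition. There is exactly one such transition, at position 2p+k, so |v| = 2p+k and |vv| = 4p+2k ≠ 4p+k since k ≥ 1. So xy^2z ∉ L.
Contradiction. Therefore L is not regular.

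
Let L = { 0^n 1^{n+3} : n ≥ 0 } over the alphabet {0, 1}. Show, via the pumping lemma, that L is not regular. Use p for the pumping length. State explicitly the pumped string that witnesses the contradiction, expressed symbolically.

Assume L is regular; let p be its pumping constant.
Take w = 0^p 1^{p+3}. Then w ∈ L and |w| = 2p+3 ≥ p.
By the pumping lemma, w = xyz with |xy| ≤ p and |y| > 0.
Because |xy| ≤ p and w begins with p copies of 0, we have y = 0^k with 1 ≤ k ≤ p.
Pump with i = 2: xy^2z = 0^{p+k} 1^{p+3}. For this to lie in L we would need p+3 = (p+k)+3, which forces k = 0. But k ≥ 1, so xy^2z ∉ L.
Contradiction. Therefore L is not regular.

0^{p+k} 1^{p+3}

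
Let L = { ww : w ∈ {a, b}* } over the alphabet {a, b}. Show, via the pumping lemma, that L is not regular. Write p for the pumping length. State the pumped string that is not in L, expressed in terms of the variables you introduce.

a^{p+k} b^p a^p b^p

Toward a contradiction, assume L is regular with pumping length p.
Take w = a^p b^p a^p b^p = uu where u = a^pb^p; then w ∈ L and |w| = 4p ≥ p.
Write w = xyz as guaranteed by the lemma, with |xy| ≤ p and |y| > 0.
Since the first p symbols of w are all a's and |xy| ≤ p, y lies entirely in the leading a-block: y = a^k for some k with 1 ≤ k ≤ p.
Pump with i = 2: xy^2z = a^{p+k} b^p a^p b^p, of length 4p+k. Suppose this equals vv. The string starts with a and ends with b, so v does too; thus the boundary between the two copies of v is a b→a transition. There is exactly one such transition, at position 2p+k, so |v| = 2p+k and |vv| = 4p+2k ≠ 4p+k since k ≥ 1. So xy^2z ∉ L.
Contradiction. Therefore L is not regular.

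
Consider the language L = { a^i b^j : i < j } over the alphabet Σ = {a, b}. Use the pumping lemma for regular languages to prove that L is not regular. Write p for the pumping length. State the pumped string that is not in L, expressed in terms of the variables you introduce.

Assume L is regular. Let p be the pumping length given by the pumping lemma.
Choose w = a^p b^{p+1} ∈ L, with |w| = 2p+1 ≥ p.
The pumping lemma gives a decomposition w = xyz where |xy| ≤ p and |y| > 0.
Because |xy| ≤ p and w begins with p copies of a, we have y = a^k with 1 ≤ k ≤ p.
Consider xy^2z = a^{p+k} b^{p+1}. Since k ≥ 1, the a-count p+k is at least p+1, so i < j fails; thus xy^2z ∉ L.
Contradiction. Therefore L is not regular.

a^{p+k} b^{p+1}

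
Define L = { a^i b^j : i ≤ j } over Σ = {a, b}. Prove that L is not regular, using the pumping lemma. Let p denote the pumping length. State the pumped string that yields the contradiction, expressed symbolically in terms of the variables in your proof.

Assume L is regular. Let p be the pumping length given by the pumping lemma.
Choose w = a^p b^p ∈ L, with |w| = 2p ≥ p.
By the pumping lemma, w = xyz with |xy| ≤ p and |y| > 0.
Because |xy| ≤ p and w begins with p copies of a, we have y = a^k with 1 ≤ k ≤ p.
Consider xy^2z = a^{p+k} b^p. Since k ≥ 1, the a-count p+k exceeds the b-count p, so i ≤ j fails; thus xy^2z ∉ L.
This is a contradiction; hence L is not regular.

a^{p+k} b^p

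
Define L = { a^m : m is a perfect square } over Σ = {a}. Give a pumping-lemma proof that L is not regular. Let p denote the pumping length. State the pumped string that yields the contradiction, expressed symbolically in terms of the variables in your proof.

Assume L is regular. Let p be the pumping length given by the pumping lemma.
Take w = a^{p²} ∈ L with |w| = p² ≥ p.
Write w = xyz as guaranteed by the lemma, with |xy| ≤ p and y is nonempty.
Then y = a^k for some k with 1 ≤ k ≤ p.
Pump with i = 2: xy^2z = a^{p²+k}. Since 1 ≤ k ≤ p, p² < p²+k ≤ p²+p < (p+1)², so p²+k lies strictly between consecutive squares and is not a perfect square. So xy^2z ∉ L.
Contradiction. Therefore L is not regular.

a^{p²+k}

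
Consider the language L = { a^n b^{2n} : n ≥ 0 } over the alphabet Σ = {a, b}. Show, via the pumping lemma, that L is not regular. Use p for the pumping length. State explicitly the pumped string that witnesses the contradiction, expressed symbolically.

a^{p+k} b^{2p}

Suppose for contradiction that L is regular, and let p be the pumping length.
Take w = a^p b^{2p}. Then w ∈ L and |w| = 3p ≥ p.
The pumping lemma gives a decomposition w = xyz where |xy| ≤ p and y is nonempty.
Since the first p symbols of w are all a's and |xy| ≤ p, y lies entirely in the leading a-block: y = a^k for some k with 1 ≤ k ≤ p.
Pump with i = 2: xy^2z = a^{p+k} b^{2p}. For this to lie in L we would need 2p = 2(p+k), which forces k = 0. But k ≥ 1, so xy^2z ∉ L.
Contradiction. Therefore L is not regular.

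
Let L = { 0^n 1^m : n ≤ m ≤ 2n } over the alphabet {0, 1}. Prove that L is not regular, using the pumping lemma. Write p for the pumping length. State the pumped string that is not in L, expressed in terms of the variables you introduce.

Suppose for contradiction that L is regular, and let p be the pumping length.
Take w = 0^p 1^p ∈ L (since p ≤ p ≤ 2p), with |w| = 2p ≥ p.
The pumping lemma gives a decomposition w = xyz where |xy| ≤ p and |y| > 0.
The first p characters of w are 0's, so xy (and hence y) consists only of 0's. Write y = 0^k, 1 ≤ k ≤ p.
Pump with i = 2: xy^2z = 0^{p+k} 1^p. Now n = p+k > p = m, so the condition n ≤ m fails. Thus xy^2z ∉ L.
Contradiction. Therefore L is not regular.

0^{p+k} 1^p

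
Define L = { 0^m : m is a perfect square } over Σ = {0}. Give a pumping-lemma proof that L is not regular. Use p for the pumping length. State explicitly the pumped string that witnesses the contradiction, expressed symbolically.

Assume L is regular; let p be its pumping constant.
Take w = 0^{p²} ∈ L with |w| = p² ≥ p.
By the pumping lemma, w = xyz with |xy| ≤ p and y is nonempty.
Then y = 0^k for some k with 1 ≤ k ≤ p.
Pump with i = 2: xy^2z = 0^{p²+k}. Since 1 ≤ k ≤ p, p² < p²+k ≤ p²+p < (p+1)², so p²+k lies strictly between consecutive squares and is not a perfect square. So xy^2z ∉ L.
This is a contradiction; hence L is not regular.

0^{p²+k}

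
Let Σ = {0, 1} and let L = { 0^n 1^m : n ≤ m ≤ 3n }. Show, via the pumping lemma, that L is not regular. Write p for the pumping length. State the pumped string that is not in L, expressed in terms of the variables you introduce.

Assume L is regular. Let p be the pumping length given by the pumping lemma.
Take w = 0^p 1^p ∈ L (since p ≤ p ≤ 3p), with |w| = 2p ≥ p.
Write w = xyz as guaranteed by the lemma, with |xy| ≤ p and y is nonempty.
Because |xy| ≤ p and w begins with p copies of 0, we have y = 0^k with 1 ≤ k ≤ p.
Pump with i = 2: xy^2z = 0^{p+k} 1^p. Now n = p+k > p = m, so the condition n ≤ m fails. Thus xy^2z ∉ L.
This is a contradiction; hence L is not regular.

0^{p+k} 1^p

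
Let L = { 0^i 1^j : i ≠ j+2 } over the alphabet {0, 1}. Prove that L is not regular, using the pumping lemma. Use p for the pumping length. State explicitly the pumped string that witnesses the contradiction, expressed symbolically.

Assume L is regular; let p be its pumping constant.
Choose w = 0^p 1^{p+p!-2}. Since p ≠ (p+p!-2)+2 = p+p!, w ∈ L; and |w| ≥ p.
By the pumping lemma, w = xyz with |xy| ≤ p and y is nonempty.
The first p characters of w are 0's, so xy (and hence y) consists only of 0's. Write y = 0^k, 1 ≤ k ≤ p.
Since 1 ≤ k ≤ p, k divides p!; set t = 1 + p!/k. Then xy^t z has p + (p!/k)·k = p + p! copies of 0. Now the 0-count is p+p! and (1-count)+2 = (p+p!-2)+2 = p+p!, so i ≠ j+2 fails. So xy^t z = 0^{p+p!} 1^{p+p!-2} ∉ L.
This is a contradiction; hence L is not regular.

0^{p+p!} 1^{p+p!-2}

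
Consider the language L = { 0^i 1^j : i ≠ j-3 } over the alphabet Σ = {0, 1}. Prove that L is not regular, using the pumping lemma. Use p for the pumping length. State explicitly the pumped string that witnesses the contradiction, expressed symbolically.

0^{p+p!} 1^{p+p!+3}

Suppose for contradiction that L is regular, and let p be the pumping length.
Choose w = 0^p 1^{p+p!+3}. Since p ≠ (p+p!+3)-3 = p+p!, w ∈ L; and |w| ≥ p.
By the pumping lemma, w = xyz with |xy| ≤ p and |y| ≥ 1.
The first p characters of w are 0's, so xy (and hence y) consists only of 0's. Write y = 0^k, 1 ≤ k ≤ p.
Since 1 ≤ k ≤ p, k divides p!; set t = 1 + p!/k. Then xy^t z has p + (p!/k)·k = p + p! copies of 0. Now the 0-count is p+p! and (1-count)-3 = (p+p!+3)-3 = p+p!, so i ≠ j-3 fails. So xy^t z = 0^{p+p!} 1^{p+p!+3} ∉ L.
This is a contradiction; hence L is not regular.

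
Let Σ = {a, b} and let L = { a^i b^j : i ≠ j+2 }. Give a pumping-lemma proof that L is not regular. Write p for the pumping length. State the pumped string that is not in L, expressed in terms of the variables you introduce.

Suppose for contradiction that L is regular, and let p be the pumping length.
Choose w = a^p b^{p+p!-2}. Since p ≠ (p+p!-2)+2 = p+p!, w ∈ L; and |w| ≥ p.
Write w = xyz as guaranteed by the lemma, with |xy| ≤ p and |y| > 0.
Since the first p symbols of w are all a's and |xy| ≤ p, y lies entirely in the leading a-block: y = a^k for some k with 1 ≤ k ≤ p.
Since 1 ≤ k ≤ p, k divides p!; set t = 1 + p!/k. Then xy^t z has p + (p!/k)·k = p + p! copies of a. Now the a-count is p+p! and (b-count)+2 = (p+p!-2)+2 = p+p!, so i ≠ j+2 fails. So xy^t z = a^{p+p!} b^{p+p!-2} ∉ L.
This contradicts the pumping lemma, so L is not regular.

a^{p+p!} b^{p+p!-2}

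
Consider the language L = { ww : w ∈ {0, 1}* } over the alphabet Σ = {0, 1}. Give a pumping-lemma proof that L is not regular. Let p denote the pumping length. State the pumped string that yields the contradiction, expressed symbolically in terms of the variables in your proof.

0^{p+k} 1^p 0^p 1^p

Assume L is regular. Let p be the pumping length given by the pumping lemma.
Take w = 0^p 1^p 0^p 1^p = uu where u = 0^p1^p; then w ∈ L and |w| = 4p ≥ p.
The pumping lemma gives a decomposition w = xyz where |xy| ≤ p and |y| ≥ 1.
Since the first p symbols of w are all 0's and |xy| ≤ p, y lies entirely in the leading 0-block: y = 0^k for some k with 1 ≤ k ≤ p.
Pump with i = 2: xy^2z = 0^{p+k} 1^p 0^p 1^p, of length 4p+k. Suppose this equals vv. The string starts with 0 and ends with 1, so v does too; thus the boundary between the two copies of v is a 1→0 transition. There is exactly one such transition, at position 2p+k, so |v| = 2p+k and |vv| = 4p+2k ≠ 4p+k since k ≥ 1. So xy^2z ∉ L.
This is a contradiction; hence L is not regular.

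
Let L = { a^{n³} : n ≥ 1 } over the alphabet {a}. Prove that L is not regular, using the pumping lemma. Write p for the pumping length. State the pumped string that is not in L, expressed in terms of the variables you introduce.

Toward a contradiction, assume L is regular with pumping length p.
Take w = a^{p³} ∈ L with |w| = p³ ≥ p.
By the pumping lemma, w = xyz with |xy| ≤ p and y is nonempty.
Then y = a^k for some k with 1 ≤ k ≤ p.
Pump with i = 2: xy^2z = a^{p³+k}. Since 1 ≤ k ≤ p, p³ < p³+k ≤ p³+p < p³+3p²+3p+1 = (p+1)³, so p³+k is not a perfect cube. So xy^2z ∉ L.
This is a contradiction; hence L is not regular.

a^{p³+k}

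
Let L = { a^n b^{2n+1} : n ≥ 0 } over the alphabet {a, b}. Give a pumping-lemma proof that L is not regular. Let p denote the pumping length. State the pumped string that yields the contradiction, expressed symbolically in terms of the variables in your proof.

Assume L is regular. Let p be the pumping length given by the pumping lemma.
Choose w = a^p b^{2p+1}, which is in L with |w| = 3p+1 ≥ p.
By the pumping lemma, w = xyz with |xy| ≤ p and y is nonempty.
Since the first p symbols of w are all a's and |xy| ≤ p, y lies entirely in the leading a-block: y = a^k for some k with 1 ≤ k ≤ p.
Pump with i = 2: xy^2z = a^{p+k} b^{2p+1}. For this to lie in L we would need 2p+1 = 2(p+k)+1, which forces k = 0. But k ≥ 1, so xy^2z ∉ L.
Contradiction. Therefore L is not regular.

a^{p+k} b^{2p+1}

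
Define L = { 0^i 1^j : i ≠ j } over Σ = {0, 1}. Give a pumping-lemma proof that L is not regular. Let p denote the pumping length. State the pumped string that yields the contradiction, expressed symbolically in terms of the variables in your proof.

0^{p+p!} 1^{p+p!}

Toward a contradiction, assume L is regular with pumping length p.
Choose w = 0^p 1^{p+p!}. Since p ≠ p+p!, w ∈ L; and |w| ≥ p.
Write w = xyz as guaranteed by the lemma, with |xy| ≤ p and |y| ≥ 1.
Since the first p symbols of w are all 0's and |xy| ≤ p, y lies entirely in the leading 0-block: y = 0^k for some k with 1 ≤ k ≤ p.
Since 1 ≤ k ≤ p, k divides p!; set t = 1 + p!/k. Then xy^t z has p + (p!/k)·k = p + p! copies of 0. Now the 0-count equals the 1-count, so i ≠ j fails. So xy^t z = 0^{p+p!} 1^{p+p!} ∉ L.
This contradicts the pumping lemma, so L is not regular.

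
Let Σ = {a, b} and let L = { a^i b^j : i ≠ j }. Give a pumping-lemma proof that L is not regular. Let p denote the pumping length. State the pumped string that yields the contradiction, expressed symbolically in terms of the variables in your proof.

a^{p+p!} b^{p+p!}

Toward a contradiction, assume L is regular with pumping length p.
Choose w = a^p b^{p+p!}. Since p ≠ p+p!, w ∈ L; and |w| ≥ p.
By the pumping lemma, w = xyz with |xy| ≤ p and y is nonempty.
Since the first p symbols of w are all a's and |xy| ≤ p, y lies entirely in the leading a-block: y = a^k for some k with 1 ≤ k ≤ p.
Since 1 ≤ k ≤ p, k divides p!; set t = 1 + p!/k. Then xy^t z has p + (p!/k)·k = p + p! copies of a. Now the a-count equals the b-count, so i ≠ j fails. So xy^t z = a^{p+p!} b^{p+p!} ∉ L.
Contradiction. Therefore L is not regular.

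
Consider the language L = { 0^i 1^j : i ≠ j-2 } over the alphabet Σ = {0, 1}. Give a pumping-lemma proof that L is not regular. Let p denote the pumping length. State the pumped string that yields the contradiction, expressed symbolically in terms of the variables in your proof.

0^{p+p!} 1^{p+p!+2}

Assume L is regular; let p be its pumping constant.
Choose w = 0^p 1^{p+p!+2}. Since p ≠ (p+p!+2)-2 = p+p!, w ∈ L; and |w| ≥ p.
The pumping lemma gives a decomposition w = xyz where |xy| ≤ p and |y| > 0.
Because |xy| ≤ p and w begins with p copies of 0, we have y = 0^k with 1 ≤ k ≤ p.
Since 1 ≤ k ≤ p, k divides p!; set t = 1 + p!/k. Then xy^t z has p + (p!/k)·k = p + p! copies of 0. Now the 0-count is p+p! and (1-count)-2 = (p+p!+2)-2 = p+p!, so i ≠ j-2 fails. So xy^t z = 0^{p+p!} 1^{p+p!+2} ∉ L.
Contradiction. Therefore L is not regular.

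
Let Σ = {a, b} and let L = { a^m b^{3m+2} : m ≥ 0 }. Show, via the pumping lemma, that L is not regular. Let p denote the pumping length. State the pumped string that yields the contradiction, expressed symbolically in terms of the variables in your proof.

Assume L is regular; let p be its pumping constant.
Take w = a^p b^{3p+2}. Then w ∈ L and |w| = 4p+2 ≥ p.
By the pumping lemma, w = xyz with |xy| ≤ p and |y| ≥ 1.
The first p characters of w are a's, so xy (and hence y) consists only of a's. Write y = a^k, 1 ≤ k ≤ p.
Pump with i = 2: xy^2z = a^{p+k} b^{3p+2}. For this to lie in L we would need 3p+2 = 3(p+k)+2, which forces k = 0. But k ≥ 1, so xy^2z ∉ L.
This is a contradiction; hence L is not regular.

a^{p+k} b^{3p+2}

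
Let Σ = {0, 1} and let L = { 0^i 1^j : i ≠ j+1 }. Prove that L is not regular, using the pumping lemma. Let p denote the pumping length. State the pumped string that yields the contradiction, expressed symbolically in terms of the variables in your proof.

0^{p+p!} 1^{p+p!-1}

Assume L is regular; let p be its pumping constant.
Choose w = 0^p 1^{p+p!-1}. Since p ≠ (p+p!-1)+1 = p+p!, w ∈ L; and |w| ≥ p.
By the pumping lemma, w = xyz with |xy| ≤ p and |y| > 0.
The first p characters of w are 0's, so xy (and hence y) consists only of 0's. Write y = 0^k, 1 ≤ k ≤ p.
Since 1 ≤ k ≤ p, k divides p!; set t = 1 + p!/k. Then xy^t z has p + (p!/k)·k = p + p! copies of 0. Now the 0-count is p+p! and (1-count)+1 = (p+p!-1)+1 = p+p!, so i ≠ j+1 fails. So xy^t z = 0^{p+p!} 1^{p+p!-1} ∉ L.
This is a contradiction; hence L is not regular.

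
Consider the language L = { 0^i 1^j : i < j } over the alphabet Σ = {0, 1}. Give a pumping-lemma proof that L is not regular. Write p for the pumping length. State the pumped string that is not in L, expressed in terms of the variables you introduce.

0^{p+k} 1^{p+1}

Suppose for contradiction that L is regular, and let p be the pumping length.
Choose w = 0^p 1^{p+1} ∈ L, with |w| = 2p+1 ≥ p.
The pumping lemma gives a decomposition w = xyz where |xy| ≤ p and |y| ≥ 1.
Because |xy| ≤ p and w begins with p copies of 0, we have y = 0^k with 1 ≤ k ≤ p.
Consider xy^2z = 0^{p+k} 1^{p+1}. Since k ≥ 1, the 0-count p+k is at least p+1, so i < j fails; thus xy^2z ∉ L.
This contradicts the pumping lemma, so L is not regular.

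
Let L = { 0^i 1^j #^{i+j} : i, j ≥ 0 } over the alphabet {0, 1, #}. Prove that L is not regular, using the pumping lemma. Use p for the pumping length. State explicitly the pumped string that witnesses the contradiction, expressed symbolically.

Assume L is regular; let p be its pumping constant.
Take w = 0^p 1^p #^{2p} ∈ L (with i=j=p, i+j=2p), |w| = 4p ≥ p.
By the pumping lemma, w = xyz with |xy| ≤ p and |y| ≥ 1.
Because |xy| ≤ p and w begins with p copies of 0, we have y = 0^k with 1 ≤ k ≤ p.
Consider xy^2z = 0^{p+k} 1^p #^{2p}. Now the 0- and 1-counts sum to 2p+k, but the #-count is 2p ≠ 2p+k. So xy^2z ∉ L.
Contradiction. Therefore L is not regular.

0^{p+k} 1^p #^{2p}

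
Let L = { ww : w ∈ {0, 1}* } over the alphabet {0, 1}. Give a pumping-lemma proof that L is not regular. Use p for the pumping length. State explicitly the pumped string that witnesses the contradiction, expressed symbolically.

Suppose for contradiction that L is regular, and let p be the pumping length.
Take w = 0^p 1^p 0^p 1^p = uu where u = 0^p1^p; then w ∈ L and |w| = 4p ≥ p.
Write w = xyz as guaranteed by the lemma, with |xy| ≤ p and |y| > 0.
Because |xy| ≤ p and w begins with p copies of 0, we have y = 0^k with 1 ≤ k ≤ p.
Pump with i = 2: xy^2z = 0^{p+k} 1^p 0^p 1^p, of length 4p+k. Suppose this equals vv. The string starts with 0 and ends with 1, so v does too; thus the boundary between the two copies of v is a 1→0 transition. There is exactly one such transition, at position 2p+k, so |v| = 2p+k and |vv| = 4p+2k ≠ 4p+k since k ≥ 1. So xy^2z ∉ L.
This is a contradiction; hence L is not regular.

0^{p+k} 1^p 0^p 1^p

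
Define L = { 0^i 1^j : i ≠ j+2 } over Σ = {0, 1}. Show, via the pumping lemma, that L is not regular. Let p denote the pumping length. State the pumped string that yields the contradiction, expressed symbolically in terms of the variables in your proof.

0^{p+p!} 1^{p+p!-2}

Assume L is regular. Let p be the pumping length given by the pumping lemma.
Choose w = 0^p 1^{p+p!-2}. Since p ≠ (p+p!-2)+2 = p+p!, w ∈ L; and |w| ≥ p.
Write w = xyz as guaranteed by the lemma, with |xy| ≤ p and |y| ≥ 1.
The first p characters of w are 0's, so xy (and hence y) consists only of 0's. Write y = 0^k, 1 ≤ k ≤ p.
Since 1 ≤ k ≤ p, k divides p!; set t = 1 + p!/k. Then xy^t z has p + (p!/k)·k = p + p! copies of 0. Now the 0-count is p+p! and (1-count)+2 = (p+p!-2)+2 = p+p!, so i ≠ j+2 fails. So xy^t z = 0^{p+p!} 1^{p+p!-2} ∉ L.
Contradiction. Therefore L is not regular.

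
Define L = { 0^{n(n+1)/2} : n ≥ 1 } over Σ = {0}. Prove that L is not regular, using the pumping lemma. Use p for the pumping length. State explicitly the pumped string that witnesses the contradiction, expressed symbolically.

Assume L is regular; let p be its pumping constant.
Take w = 0^{p(p+1)/2} ∈ L with |w| = p(p+1)/2 ≥ p.
By the pumping lemma, w = xyz with |xy| ≤ p and y is nonempty.
Then y = 0^k for some k with 1 ≤ k ≤ p.
Pump with i = 2: xy^2z = 0^{p(p+1)/2+k}. Since 1 ≤ k ≤ p, p(p+1)/2 < p(p+1)/2+k ≤ p(p+1)/2+p < (p+1)(p+2)/2, so p(p+1)/2+k is strictly between consecutive triangular numbers. So xy^2z ∉ L.
This contradicts the pumping lemma, so L is not regular.

0^{p(p+1)/2+k}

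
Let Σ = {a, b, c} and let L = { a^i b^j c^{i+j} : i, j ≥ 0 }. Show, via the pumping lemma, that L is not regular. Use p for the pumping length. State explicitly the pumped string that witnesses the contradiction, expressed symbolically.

a^{p+k} b^p c^{2p}

Assume L is regular. Let p be the pumping length given by the pumping lemma.
Take w = a^p b^p c^{2p} ∈ L (with i=j=p, i+j=2p), |w| = 4p ≥ p.
The pumping lemma gives a decomposition w = xyz where |xy| ≤ p and |y| > 0.
The first p characters of w are a's, so xy (and hence y) consists only of a's. Write y = a^k, 1 ≤ k ≤ p.
Consider xy^2z = a^{p+k} b^p c^{2p}. Now the a- and b-counts sum to 2p+k, but the c-count is 2p ≠ 2p+k. So xy^2z ∉ L.
This is a contradiction; hence L is not regular.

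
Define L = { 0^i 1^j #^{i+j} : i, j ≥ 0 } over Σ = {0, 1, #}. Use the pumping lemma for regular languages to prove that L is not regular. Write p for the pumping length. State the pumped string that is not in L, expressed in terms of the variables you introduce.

Assume L is regular. Let p be the pumping length given by the pumping lemma.
Take w = 0^p 1^p #^{2p} ∈ L (with i=j=p, i+j=2p), |w| = 4p ≥ p.
By the pumping lemma, w = xyz with |xy| ≤ p and |y| ≥ 1.
The first p characters of w are 0's, so xy (and hence y) consists only of 0's. Write y = 0^k, 1 ≤ k ≤ p.
Consider xy^2z = 0^{p+k} 1^p #^{2p}. Now the 0- and 1-counts sum to 2p+k, but the #-count is 2p ≠ 2p+k. So xy^2z ∉ L.
This is a contradiction; hence L is not regular.

0^{p+k} 1^p #^{2p}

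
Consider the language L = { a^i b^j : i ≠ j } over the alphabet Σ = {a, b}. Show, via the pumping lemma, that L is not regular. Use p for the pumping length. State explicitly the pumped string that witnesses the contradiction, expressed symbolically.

a^{p+p!} b^{p+p!}

Suppose for contradiction that L is regular, and let p be the pumping length.
Choose w = a^p b^{p+p!}. Since p ≠ p+p!, w ∈ L; and |w| ≥ p.
By the pumping lemma, w = xyz with |xy| ≤ p and |y| ≥ 1.
Because |xy| ≤ p and w begins with p copies of a, we have y = a^k with 1 ≤ k ≤ p.
Since 1 ≤ k ≤ p, k divides p!; set t = 1 + p!/k. Then xy^t z has p + (p!/k)·k = p + p! copies of a. Now the a-count equals the b-count, so i ≠ j fails. So xy^t z = a^{p+p!} b^{p+p!} ∉ L.
This is a contradiction; hence L is not regular.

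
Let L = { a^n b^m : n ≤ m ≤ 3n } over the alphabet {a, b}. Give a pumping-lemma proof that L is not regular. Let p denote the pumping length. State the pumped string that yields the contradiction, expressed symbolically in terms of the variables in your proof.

a^{p+k} b^p

Toward a contradiction, assume L is regular with pumping length p.
Take w = a^p b^p ∈ L (since p ≤ p ≤ 3p), with |w| = 2p ≥ p.
The pumping lemma gives a decomposition w = xyz where |xy| ≤ p and |y| ≥ 1.
Because |xy| ≤ p and w begins with p copies of a, we have y = a^k with 1 ≤ k ≤ p.
Pump with i = 2: xy^2z = a^{p+k} b^p. Now n = p+k > p = m, so the condition n ≤ m fails. Thus xy^2z ∉ L.
This is a contradiction; hence L is not regular.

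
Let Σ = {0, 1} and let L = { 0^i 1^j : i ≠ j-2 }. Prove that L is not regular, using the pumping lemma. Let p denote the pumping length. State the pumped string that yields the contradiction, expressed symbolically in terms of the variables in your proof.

Assume L is regular. Let p be the pumping length given by the pumping lemma.
Choose w = 0^p 1^{p+p!+2}. Since p ≠ (p+p!+2)-2 = p+p!, w ∈ L; and |w| ≥ p.
By the pumping lemma, w = xyz with |xy| ≤ p and |y| ≥ 1.
The first p characters of w are 0's, so xy (and hence y) consists only of 0's. Write y = 0^k, 1 ≤ k ≤ p.
Since 1 ≤ k ≤ p, k divides p!; set t = 1 + p!/k. Then xy^t z has p + (p!/k)·k = p + p! copies of 0. Now the 0-count is p+p! and (1-count)-2 = (p+p!+2)-2 = p+p!, so i ≠ j-2 fails. So xy^t z = 0^{p+p!} 1^{p+p!+2} ∉ L.
This is a contradiction; hence L is not regular.

0^{p+p!} 1^{p+p!+2}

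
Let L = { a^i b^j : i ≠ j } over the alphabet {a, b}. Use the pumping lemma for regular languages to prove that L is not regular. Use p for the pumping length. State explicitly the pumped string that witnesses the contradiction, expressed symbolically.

a^{p+p!} b^{p+p!}

Suppose for contradiction that L is regular, and let p be the pumping length.
Choose w = a^p b^{p+p!}. Since p ≠ p+p!, w ∈ L; and |w| ≥ p.
Write w = xyz as guaranteed by the lemma, with |xy| ≤ p and |y| ≥ 1.
The first p characters of w are a's, so xy (and hence y) consists only of a's. Write y = a^k, 1 ≤ k ≤ p.
Since 1 ≤ k ≤ p, k divides p!; set t = 1 + p!/k. Then xy^t z has p + (p!/k)·k = p + p! copies of a. Now the a-count equals the b-count, so i ≠ j fails. So xy^t z = a^{p+p!} b^{p+p!} ∉ L.
This is a contradiction; hence L is not regular.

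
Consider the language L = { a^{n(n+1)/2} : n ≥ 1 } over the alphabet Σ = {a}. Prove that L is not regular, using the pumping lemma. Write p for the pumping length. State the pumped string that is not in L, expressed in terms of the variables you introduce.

Suppose for contradiction that L is regular, and let p be the pumping length.
Take w = a^{p(p+1)/2} ∈ L with |w| = p(p+1)/2 ≥ p.
The pumping lemma gives a decomposition w = xyz where |xy| ≤ p and |y| > 0.
Then y = a^k for some k with 1 ≤ k ≤ p.
Pump with i = 2: xy^2z = a^{p(p+1)/2+k}. Since 1 ≤ k ≤ p, p(p+1)/2 < p(p+1)/2+k ≤ p(p+1)/2+p < (p+1)(p+2)/2, so p(p+1)/2+k is strictly between consecutive triangular numbers. So xy^2z ∉ L.
This is a contradiction; hence L is not regular.

a^{p(p+1)/2+k}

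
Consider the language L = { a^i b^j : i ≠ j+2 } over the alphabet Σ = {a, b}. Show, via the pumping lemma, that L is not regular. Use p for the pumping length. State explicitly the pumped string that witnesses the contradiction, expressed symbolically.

a^{p+p!} b^{p+p!-2}

Assume L is regular. Let p be the pumping length given by the pumping lemma.
Choose w = a^p b^{p+p!-2}. Since p ≠ (p+p!-2)+2 = p+p!, w ∈ L; and |w| ≥ p.
The pumping lemma gives a decomposition w = xyz where |xy| ≤ p and y is nonempty.
Since the first p symbols of w are all a's and |xy| ≤ p, y lies entirely in the leading a-block: y = a^k for some k with 1 ≤ k ≤ p.
Since 1 ≤ k ≤ p, k divides p!; set t = 1 + p!/k. Then xy^t z has p + (p!/k)·k = p + p! copies of a. Now the a-count is p+p! and (b-count)+2 = (p+p!-2)+2 = p+p!, so i ≠ j+2 fails. So xy^t z = a^{p+p!} b^{p+p!-2} ∉ L.
This is a contradiction; hence L is not regular.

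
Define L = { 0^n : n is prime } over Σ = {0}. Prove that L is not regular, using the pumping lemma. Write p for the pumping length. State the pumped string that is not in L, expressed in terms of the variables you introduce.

0^{q(1+k)}

Suppose for contradiction that L is regular, and let p be the pumping length.
Let q be a prime with q ≥ p+2 (infinitely many primes exist), and take w = 0^q ∈ L with |w| = q ≥ p.
By the pumping lemma, w = xyz with |xy| ≤ p and y is nonempty.
Then y = 0^k for some k with 1 ≤ k ≤ p.
Since 1 ≤ k ≤ p, |xz| = q-k. Pump with i = q+1: |xy^{q+1}z| = (q-k)+(q+1)k = q+qk = q(1+k), which is composite (both factors ≥ 2). So xy^{q+1}z = 0^{q(1+k)} ∉ L.
Contradiction. Therefore L is not regular.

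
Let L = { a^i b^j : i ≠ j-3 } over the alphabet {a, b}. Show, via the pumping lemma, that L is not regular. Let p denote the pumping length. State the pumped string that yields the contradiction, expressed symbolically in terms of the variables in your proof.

a^{p+p!} b^{p+p!+3}

Assume L is regular. Let p be the pumping length given by the pumping lemma.
Choose w = a^p b^{p+p!+3}. Since p ≠ (p+p!+3)-3 = p+p!, w ∈ L; and |w| ≥ p.
By the pumping lemma, w = xyz with |xy| ≤ p and |y| ≥ 1.
Because |xy| ≤ p and w begins with p copies of a, we have y = a^k with 1 ≤ k ≤ p.
Since 1 ≤ k ≤ p, k divides p!; set t = 1 + p!/k. Then xy^t z has p + (p!/k)·k = p + p! copies of a. Now the a-count is p+p! and (b-count)-3 = (p+p!+3)-3 = p+p!, so i ≠ j-3 fails. So xy^t z = a^{p+p!} b^{p+p!+3} ∉ L.
This contradicts the pumping lemma, so L is not regular.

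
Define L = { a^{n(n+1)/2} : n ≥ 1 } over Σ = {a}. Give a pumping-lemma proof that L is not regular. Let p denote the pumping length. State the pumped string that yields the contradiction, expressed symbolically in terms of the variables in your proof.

a^{p(p+1)/2+k}

Assume L is regular; let p be its pumping constant.
Take w = a^{p(p+1)/2} ∈ L with |w| = p(p+1)/2 ≥ p.
The pumping lemma gives a decomposition w = xyz where |xy| ≤ p and |y| > 0.
Then y = a^k for some k with 1 ≤ k ≤ p.
Pump with i = 2: xy^2z = a^{p(p+1)/2+k}. Since 1 ≤ k ≤ p, p(p+1)/2 < p(p+1)/2+k ≤ p(p+1)/2+p < (p+1)(p+2)/2, so p(p+1)/2+k is strictly between consecutive triangular numbers. So xy^2z ∉ L.
This is a contradiction; hence L is not regular.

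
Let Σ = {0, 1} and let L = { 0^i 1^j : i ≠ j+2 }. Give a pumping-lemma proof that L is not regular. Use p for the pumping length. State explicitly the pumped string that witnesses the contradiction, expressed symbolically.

0^{p+p!} 1^{p+p!-2}

Assume L is regular; let p be its pumping constant.
Choose w = 0^p 1^{p+p!-2}. Since p ≠ (p+p!-2)+2 = p+p!, w ∈ L; and |w| ≥ p.
Write w = xyz as guaranteed by the lemma, with |xy| ≤ p and |y| > 0.
Since the first p symbols of w are all 0's and |xy| ≤ p, y lies entirely in the leading 0-block: y = 0^k for some k with 1 ≤ k ≤ p.
Since 1 ≤ k ≤ p, k divides p!; set t = 1 + p!/k. Then xy^t z has p + (p!/k)·k = p + p! copies of 0. Now the 0-count is p+p! and (1-count)+2 = (p+p!-2)+2 = p+p!, so i ≠ j+2 fails. So xy^t z = 0^{p+p!} 1^{p+p!-2} ∉ L.
Contradiction. Therefore L is not regular.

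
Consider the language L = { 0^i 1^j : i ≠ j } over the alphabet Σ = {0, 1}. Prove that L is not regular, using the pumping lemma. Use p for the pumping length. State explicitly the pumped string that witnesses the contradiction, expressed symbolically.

Assume L is regular. Let p be the pumping length given by the pumping lemma.
Choose w = 0^p 1^{p+p!}. Since p ≠ p+p!, w ∈ L; and |w| ≥ p.
The pumping lemma gives a decomposition w = xyz where |xy| ≤ p and y is nonempty.
Because |xy| ≤ p and w begins with p copies of 0, we have y = 0^k with 1 ≤ k ≤ p.
Since 1 ≤ k ≤ p, k divides p!; set t = 1 + p!/k. Then xy^t z has p + (p!/k)·k = p + p! copies of 0. Now the 0-count equals the 1-count, so i ≠ j fails. So xy^t z = 0^{p+p!} 1^{p+p!} ∉ L.
Contradiction. Therefore L is not regular.

0^{p+p!} 1^{p+p!}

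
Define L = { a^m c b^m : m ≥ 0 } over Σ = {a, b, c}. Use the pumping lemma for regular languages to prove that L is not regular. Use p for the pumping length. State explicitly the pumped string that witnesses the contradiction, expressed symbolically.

Suppose for contradiction that L is regular, and let p be the pumping length.
Take w = a^p c b^p ∈ L with |w| = 2p+1 ≥ p.
Write w = xyz as guaranteed by the lemma, with |xy| ≤ p and |y| ≥ 1.
Because |xy| ≤ p and w begins with p copies of a, we have y = a^k with 1 ≤ k ≤ p.
Pump with i = 2: xy^2z = a^{p+k} c b^p, which would require p+k = p. But k ≥ 1, so xy^2z ∉ L.
Contradiction. Therefore L is not regular.

a^{p+k} c b^p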